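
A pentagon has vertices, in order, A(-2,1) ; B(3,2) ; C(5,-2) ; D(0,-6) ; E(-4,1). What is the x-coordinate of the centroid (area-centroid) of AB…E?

59/79

Apply the surveyor's formula. First the cross-terms c_i = x_i·y_{i+1} − x_{i+1}·y_i:
  -7, -16, -30, -24, -2  ⇒  2A = -79, A = -39.5.
Then Σ (x_i + x_{i+1})·c_i = -177, so x̄ = -177 / (6·(-39.5)) = 59/79.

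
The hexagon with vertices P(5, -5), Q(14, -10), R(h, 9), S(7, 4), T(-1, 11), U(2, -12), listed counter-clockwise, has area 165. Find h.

Write out the shoelace sum; only the two edges meeting at R involve h:
2·Area = [(14·9 − h·(-10)) + (h·4 − 7·9)] + 141
       = 14·h + 204 = 330
⇒ h = 9.

9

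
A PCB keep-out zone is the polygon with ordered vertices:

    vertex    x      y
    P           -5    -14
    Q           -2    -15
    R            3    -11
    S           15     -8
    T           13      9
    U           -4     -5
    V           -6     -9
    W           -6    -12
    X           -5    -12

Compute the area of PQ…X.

255.5

Apply the shoelace (surveyor's) formula: 2A = Σ (x_i·y_{i+1} − x_{i+1}·y_i), indices taken mod 9.
Cross-terms: 47, 67, 141, 239, -29, 6, 18, 12, 10  ⇒  Σ = 511
Area = |Σ|/2 = 255.5.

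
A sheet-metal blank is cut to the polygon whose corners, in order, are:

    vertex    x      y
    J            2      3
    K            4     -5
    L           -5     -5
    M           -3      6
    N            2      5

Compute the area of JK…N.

Σ = (-22) + (-45) + (-45) + (-27) + (-4) = -143
Area = |Σ|/2 = 71.5.

71.5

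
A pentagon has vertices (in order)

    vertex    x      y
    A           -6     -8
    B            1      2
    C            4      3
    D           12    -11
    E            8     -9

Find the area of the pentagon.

113.5

Σ = (-4) + (-5) + (-80) + (-20) + (-118) = -227
Area = |Σ|/2 = 113.5.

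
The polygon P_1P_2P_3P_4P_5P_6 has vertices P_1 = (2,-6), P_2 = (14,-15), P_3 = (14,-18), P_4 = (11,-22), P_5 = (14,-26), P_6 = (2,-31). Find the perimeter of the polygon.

66

|P_1P_2| = √((12)² + (-9)²) = √225 = 15
|P_2P_3| = √((0)² + (-3)²) = √9 = 3
|P_3P_4| = √((-3)² + (-4)²) = √25 = 5
|P_4P_5| = √((3)² + (-4)²) = √25 = 5
|P_5P_6| = √((-12)² + (-5)²) = √169 = 13
|P_6P_1| = √((0)² + (25)²) = √625 = 25
Perimeter = 15 + 3 + 5 + 5 + 13 + 25 = 66.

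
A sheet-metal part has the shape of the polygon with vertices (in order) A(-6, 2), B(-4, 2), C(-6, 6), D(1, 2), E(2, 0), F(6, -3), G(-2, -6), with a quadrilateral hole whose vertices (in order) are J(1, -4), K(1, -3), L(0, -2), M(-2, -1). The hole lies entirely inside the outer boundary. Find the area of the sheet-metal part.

Outer boundary:
Apply the surveyor's formula: 2A = Σ (x_i·y_{i+1} − x_{i+1}·y_i), indices taken mod 7.
Σ = (-4) + (-12) + (-18) + (-4) + (-6) + (-42) + (-40) = -126
Area = |Σ|/2 = 63.
Hole:
Cross-terms: 1, -2, -4, 9  ⇒  Σ = 4
Area = |Σ|/2 = 2.
Net area = 63 − 2 = 61.

61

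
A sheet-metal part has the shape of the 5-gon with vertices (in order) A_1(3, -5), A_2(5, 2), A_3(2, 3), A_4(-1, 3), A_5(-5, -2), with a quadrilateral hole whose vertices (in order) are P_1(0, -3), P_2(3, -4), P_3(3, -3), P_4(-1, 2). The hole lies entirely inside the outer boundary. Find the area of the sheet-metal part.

40.5

Outer boundary:
Apply the shoelace formula: 2A = Σ (x_i·y_{i+1} − x_{i+1}·y_i), indices taken mod 5.
Σ = (31) + (11) + (9) + (17) + (31) = 99
Area = |Σ|/2 = 49.5.
Hole:
Cross-terms: 9, 3, 3, 3  ⇒  Σ = 18
Area = |Σ|/2 = 9.
Net area = 49.5 − 9 = 40.5.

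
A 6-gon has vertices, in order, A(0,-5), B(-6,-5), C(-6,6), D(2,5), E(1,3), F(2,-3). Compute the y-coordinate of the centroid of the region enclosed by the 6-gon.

35/117

Apply Gauss's area formula. First the cross-terms c_i = x_i·y_{i+1} − x_{i+1}·y_i:
  -30, -66, -42, 1, -9, -10  ⇒  2A = -156, A = -78.
Then Σ (y_i + y_{i+1})·c_i = -140, so ȳ = -140 / (6·(-78)) = 35/117.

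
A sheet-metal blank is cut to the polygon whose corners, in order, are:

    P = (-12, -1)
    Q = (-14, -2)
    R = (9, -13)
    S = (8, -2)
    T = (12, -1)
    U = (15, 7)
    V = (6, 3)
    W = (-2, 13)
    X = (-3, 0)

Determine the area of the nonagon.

Apply Gauss's area formula: 2A = Σ (x_i·y_{i+1} − x_{i+1}·y_i), indices taken mod 9.
Σ = (10) + (200) + (86) + (16) + (99) + (3) + (84) + (39) + (3) = 540
Area = |Σ|/2 = 270.

270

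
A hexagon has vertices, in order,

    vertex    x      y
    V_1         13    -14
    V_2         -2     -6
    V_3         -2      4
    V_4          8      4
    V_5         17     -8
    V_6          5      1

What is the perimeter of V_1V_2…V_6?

|V_1V_2| = √((-15)² + (8)²) = √289 = 17
|V_2V_3| = √((0)² + (10)²) = √100 = 10
|V_3V_4| = √((10)² + (0)²) = √100 = 10
|V_4V_5| = √((9)² + (-12)²) = √225 = 15
|V_5V_6| = √((-12)² + (9)²) = √225 = 15
|V_6V_1| = √((8)² + (-15)²) = √289 = 17
Perimeter = 17 + 10 + 10 + 15 + 15 + 17 = 84.

84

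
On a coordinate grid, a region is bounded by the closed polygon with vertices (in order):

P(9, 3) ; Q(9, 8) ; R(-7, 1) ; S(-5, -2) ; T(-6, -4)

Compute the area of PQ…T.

Cross-terms: 45, 65, 19, 8, 18  ⇒  Σ = 155
Area = |Σ|/2 = 77.5.

77.5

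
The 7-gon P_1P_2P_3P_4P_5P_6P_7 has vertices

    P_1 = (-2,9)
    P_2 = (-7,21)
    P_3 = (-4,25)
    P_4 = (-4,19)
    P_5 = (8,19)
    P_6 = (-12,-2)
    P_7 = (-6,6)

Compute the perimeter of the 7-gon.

|P_1P_2| = √((-5)² + (12)²) = √169 = 13
|P_2P_3| = √((3)² + (4)²) = √25 = 5
|P_3P_4| = √((0)² + (-6)²) = √36 = 6
|P_4P_5| = √((12)² + (0)²) = √144 = 12
|P_5P_6| = √((-20)² + (-21)²) = √841 = 29
|P_6P_7| = √((6)² + (8)²) = √100 = 10
|P_7P_1| = √((4)² + (3)²) = √25 = 5
Perimeter = 13 + 5 + 6 + 12 + 29 + 10 + 5 = 80.

80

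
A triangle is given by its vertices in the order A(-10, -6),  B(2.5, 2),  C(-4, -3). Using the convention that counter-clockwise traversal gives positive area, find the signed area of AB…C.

Apply the shoelace formula: 2A = Σ (x_i·y_{i+1} − x_{i+1}·y_i), indices taken mod 3.
Σ = (-5) + (0.5) + (-6) = -10.5
Signed area = Σ/2 = -5.25 (negative ⇒ clockwise traversal).

-5.25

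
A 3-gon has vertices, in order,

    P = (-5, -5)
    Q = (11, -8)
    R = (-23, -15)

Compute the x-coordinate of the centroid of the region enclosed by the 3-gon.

-17/3

Apply the surveyor's formula. First the cross-terms c_i = x_i·y_{i+1} − x_{i+1}·y_i:
  95, -349, 40  ⇒  2A = -214, A = -107.
Then Σ (x_i + x_{i+1})·c_i = 3638, so x̄ = 3638 / (6·(-107)) = -17/3.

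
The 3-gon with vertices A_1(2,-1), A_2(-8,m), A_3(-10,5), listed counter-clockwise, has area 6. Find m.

Write out the shoelace sum; only the two edges meeting at A_2 involve m:
2·Area = [(2·m − (-8)·(-1)) + ((-8)·5 − (-10)·m)] + 0
       = 12·m + -48 = 12
⇒ m = 5.

5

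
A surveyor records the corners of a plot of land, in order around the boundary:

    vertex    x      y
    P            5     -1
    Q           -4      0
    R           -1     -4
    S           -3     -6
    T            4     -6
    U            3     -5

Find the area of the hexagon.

34

Cross-terms: -4, 16, -6, 42, -2, 22  ⇒  Σ = 68
Area = |Σ|/2 = 34.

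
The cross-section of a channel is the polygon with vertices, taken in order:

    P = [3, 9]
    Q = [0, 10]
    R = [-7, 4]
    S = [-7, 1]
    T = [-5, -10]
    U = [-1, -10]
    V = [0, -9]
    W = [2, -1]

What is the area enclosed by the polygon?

142

Apply the shoelace formula: 2A = Σ (x_i·y_{i+1} − x_{i+1}·y_i), indices taken mod 8.
P→Q: (3)(10) − (0)(9) = 30
Q→R: (0)(4) − (-7)(10) = 70
R→S: (-7)(1) − (-7)(4) = 21
S→T: (-7)(-10) − (-5)(1) = 75
T→U: (-5)(-10) − (-1)(-10) = 40
U→V: (-1)(-9) − (0)(-10) = 9
V→W: (0)(-1) − (2)(-9) = 18
W→P: (2)(9) − (3)(-1) = 21
Σ = 284
Area = |Σ|/2 = 142.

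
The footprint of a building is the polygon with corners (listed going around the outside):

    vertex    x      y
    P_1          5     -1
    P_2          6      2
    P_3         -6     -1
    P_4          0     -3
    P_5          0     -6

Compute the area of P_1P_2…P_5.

Σ = (16) + (6) + (18) + (0) + (30) = 70
Area = |Σ|/2 = 35.

35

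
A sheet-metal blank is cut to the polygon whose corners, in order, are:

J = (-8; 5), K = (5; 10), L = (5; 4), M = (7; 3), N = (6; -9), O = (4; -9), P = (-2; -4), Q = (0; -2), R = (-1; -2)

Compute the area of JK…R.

150

Apply the shoelace formula: 2A = Σ (x_i·y_{i+1} − x_{i+1}·y_i), indices taken mod 9.
J→K: (-8)(10) − (5)(5) = -105
K→L: (5)(4) − (5)(10) = -30
L→M: (5)(3) − (7)(4) = -13
M→N: (7)(-9) − (6)(3) = -81
N→O: (6)(-9) − (4)(-9) = -18
O→P: (4)(-4) − (-2)(-9) = -34
P→Q: (-2)(-2) − (0)(-4) = 4
Q→R: (0)(-2) − (-1)(-2) = -2
R→J: (-1)(5) − (-8)(-2) = -21
Σ = -300
Area = |Σ|/2 = 150.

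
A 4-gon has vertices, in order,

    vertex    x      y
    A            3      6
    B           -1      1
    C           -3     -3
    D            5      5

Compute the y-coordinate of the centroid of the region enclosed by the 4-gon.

Apply Gauss's area formula. First the cross-terms c_i = x_i·y_{i+1} − x_{i+1}·y_i:
  9, 6, 0, 15  ⇒  2A = 30, A = 15.
Then Σ (y_i + y_{i+1})·c_i = 216, so ȳ = 216 / (6·15) = 2.4.

2.4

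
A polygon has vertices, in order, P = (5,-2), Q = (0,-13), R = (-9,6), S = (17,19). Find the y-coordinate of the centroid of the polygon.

Apply Gauss's area formula. First the cross-terms c_i = x_i·y_{i+1} − x_{i+1}·y_i:
  -65, -117, -273, -129  ⇒  2A = -584, A = -292.
Then Σ (y_i + y_{i+1})·c_i = -7224, so ȳ = -7224 / (6·(-292)) = 301/73.

301/73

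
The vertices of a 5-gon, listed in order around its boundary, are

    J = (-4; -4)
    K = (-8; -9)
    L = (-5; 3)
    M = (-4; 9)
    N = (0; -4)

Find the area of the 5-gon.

49

Apply Gauss's area formula: 2A = Σ (x_i·y_{i+1} − x_{i+1}·y_i), indices taken mod 5.
Cross-terms: 4, -69, -33, 16, -16  ⇒  Σ = -98
Area = |Σ|/2 = 49.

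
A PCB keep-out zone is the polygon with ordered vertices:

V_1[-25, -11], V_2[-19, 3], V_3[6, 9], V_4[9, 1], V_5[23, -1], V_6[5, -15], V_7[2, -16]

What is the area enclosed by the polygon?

Apply the surveyor's formula: 2A = Σ (x_i·y_{i+1} − x_{i+1}·y_i), indices taken mod 7.
V_1→V_2: (-25)(3) − (-19)(-11) = -284
V_2→V_3: (-19)(9) − (6)(3) = -189
V_3→V_4: (6)(1) − (9)(9) = -75
V_4→V_5: (9)(-1) − (23)(1) = -32
V_5→V_6: (23)(-15) − (5)(-1) = -340
V_6→V_7: (5)(-16) − (2)(-15) = -50
V_7→V_1: (2)(-11) − (-25)(-16) = -422
Σ = -1392
Area = |Σ|/2 = 696.

696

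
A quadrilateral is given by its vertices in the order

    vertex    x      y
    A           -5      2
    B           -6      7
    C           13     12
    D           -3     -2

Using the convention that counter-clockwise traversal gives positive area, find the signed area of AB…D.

Apply the shoelace (surveyor's) formula: 2A = Σ (x_i·y_{i+1} − x_{i+1}·y_i), indices taken mod 4.
Cross-terms: -23, -163, 10, -16  ⇒  Σ = -192
Signed area = Σ/2 = -96 (negative ⇒ clockwise traversal).

-96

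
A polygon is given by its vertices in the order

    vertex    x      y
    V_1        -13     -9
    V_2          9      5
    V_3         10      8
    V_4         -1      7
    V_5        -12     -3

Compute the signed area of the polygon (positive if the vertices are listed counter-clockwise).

136

Cross-terms: 16, 22, 78, 87, 69  ⇒  Σ = 272
Signed area = Σ/2 = 136 (positive ⇒ counter-clockwise traversal).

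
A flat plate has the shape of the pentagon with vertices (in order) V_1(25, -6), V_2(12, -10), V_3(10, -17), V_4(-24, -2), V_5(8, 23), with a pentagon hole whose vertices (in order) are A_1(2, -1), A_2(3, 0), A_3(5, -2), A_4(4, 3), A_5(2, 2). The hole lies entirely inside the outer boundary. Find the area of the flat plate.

Outer boundary:
Apply the surveyor's formula: 2A = Σ (x_i·y_{i+1} − x_{i+1}·y_i), indices taken mod 5.
V_1→V_2: (25)(-10) − (12)(-6) = -178
V_2→V_3: (12)(-17) − (10)(-10) = -104
V_3→V_4: (10)(-2) − (-24)(-17) = -428
V_4→V_5: (-24)(23) − (8)(-2) = -536
V_5→V_1: (8)(-6) − (25)(23) = -623
Σ = -1869
Area = |Σ|/2 = 934.5.
Hole:
Σ = (3) + (-6) + (23) + (2) + (-6) = 16
Area = |Σ|/2 = 8.
Net area = 934.5 − 8 = 926.5.

926.5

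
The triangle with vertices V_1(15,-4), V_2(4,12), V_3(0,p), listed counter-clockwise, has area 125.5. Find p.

Write out the shoelace sum; only the two edges meeting at V_3 involve p:
2·Area = [(4·p − 0·12) + (0·(-4) − 15·p)] + 196
       = -11·p + 196 = 251
⇒ p = -5.

-5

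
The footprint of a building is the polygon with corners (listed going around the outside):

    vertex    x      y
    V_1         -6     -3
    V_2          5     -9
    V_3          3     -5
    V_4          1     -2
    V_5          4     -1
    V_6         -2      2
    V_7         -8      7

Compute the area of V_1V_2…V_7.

Apply Gauss's area formula: 2A = Σ (x_i·y_{i+1} − x_{i+1}·y_i), indices taken mod 7.
V_1→V_2: (-6)(-9) − (5)(-3) = 69
V_2→V_3: (5)(-5) − (3)(-9) = 2
V_3→V_4: (3)(-2) − (1)(-5) = -1
V_4→V_5: (1)(-1) − (4)(-2) = 7
V_5→V_6: (4)(2) − (-2)(-1) = 6
V_6→V_7: (-2)(7) − (-8)(2) = 2
V_7→V_1: (-8)(-3) − (-6)(7) = 66
Σ = 151
Area = |Σ|/2 = 75.5.

75.5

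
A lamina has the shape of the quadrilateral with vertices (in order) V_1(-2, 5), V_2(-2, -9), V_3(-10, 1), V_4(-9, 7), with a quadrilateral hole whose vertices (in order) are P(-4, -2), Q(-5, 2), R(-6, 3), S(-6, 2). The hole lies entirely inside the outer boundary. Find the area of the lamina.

75.5

Outer boundary:
Apply Gauss's area formula: 2A = Σ (x_i·y_{i+1} − x_{i+1}·y_i), indices taken mod 4.
Cross-terms: 28, -92, -61, -31  ⇒  Σ = -156
Area = |Σ|/2 = 78.
Hole:
Apply Gauss's area formula: 2A = Σ (x_i·y_{i+1} − x_{i+1}·y_i), indices taken mod 4.
Cross-terms: -18, -3, 6, 20  ⇒  Σ = 5
Area = |Σ|/2 = 2.5.
Net area = 78 − 2.5 = 75.5.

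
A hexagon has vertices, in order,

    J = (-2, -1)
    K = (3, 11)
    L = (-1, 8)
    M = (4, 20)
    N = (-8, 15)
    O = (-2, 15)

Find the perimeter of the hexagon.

66

|JK| = √((5)² + (12)²) = √169 = 13
|KL| = √((-4)² + (-3)²) = √25 = 5
|LM| = √((5)² + (12)²) = √169 = 13
|MN| = √((-12)² + (-5)²) = √169 = 13
|NO| = √((6)² + (0)²) = √36 = 6
|OJ| = √((0)² + (-16)²) = √256 = 16
Perimeter = 13 + 5 + 13 + 13 + 6 + 16 = 66.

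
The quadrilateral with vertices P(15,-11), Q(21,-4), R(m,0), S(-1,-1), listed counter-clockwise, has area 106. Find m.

5

The doubled signed area Σ (x_i y_{i+1} − x_{i+1} y_i) is linear in m.
With m=0 it equals 197; the coefficient of m is 3 (from the two edges through R).
So 3·m + 197 = 2·106 = 212 ⇒ m = 5.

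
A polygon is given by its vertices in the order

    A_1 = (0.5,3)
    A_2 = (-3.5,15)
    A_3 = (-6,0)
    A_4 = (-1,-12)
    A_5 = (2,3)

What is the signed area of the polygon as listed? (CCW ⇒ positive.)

102.75

Apply the shoelace (surveyor's) formula: 2A = Σ (x_i·y_{i+1} − x_{i+1}·y_i), indices taken mod 5.
Σ = (18) + (90) + (72) + (21) + (4.5) = 205.5
Signed area = Σ/2 = 102.75 (positive ⇒ counter-clockwise traversal).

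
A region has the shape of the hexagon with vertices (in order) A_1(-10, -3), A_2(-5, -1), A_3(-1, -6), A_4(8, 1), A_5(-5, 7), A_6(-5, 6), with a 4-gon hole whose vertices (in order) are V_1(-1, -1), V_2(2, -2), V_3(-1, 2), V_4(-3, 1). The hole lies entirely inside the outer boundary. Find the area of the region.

98.5

Outer boundary:
Σ = (-5) + (29) + (47) + (61) + (5) + (75) = 212
Area = |Σ|/2 = 106.
Hole:
Apply the surveyor's formula: 2A = Σ (x_i·y_{i+1} − x_{i+1}·y_i), indices taken mod 4.
V_1→V_2: (-1)(-2) − (2)(-1) = 4
V_2→V_3: (2)(2) − (-1)(-2) = 2
V_3→V_4: (-1)(1) − (-3)(2) = 5
V_4→V_1: (-3)(-1) − (-1)(1) = 4
Σ = 15
Area = |Σ|/2 = 7.5.
Net area = 106 − 7.5 = 98.5.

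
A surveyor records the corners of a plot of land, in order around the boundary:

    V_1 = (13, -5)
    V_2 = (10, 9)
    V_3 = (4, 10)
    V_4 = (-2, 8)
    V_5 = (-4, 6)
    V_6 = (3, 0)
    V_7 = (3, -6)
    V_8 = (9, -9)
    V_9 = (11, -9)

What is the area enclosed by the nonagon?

187

Cross-terms: 167, 64, 52, 20, -18, -18, 27, 18, 62  ⇒  Σ = 374
Area = |Σ|/2 = 187.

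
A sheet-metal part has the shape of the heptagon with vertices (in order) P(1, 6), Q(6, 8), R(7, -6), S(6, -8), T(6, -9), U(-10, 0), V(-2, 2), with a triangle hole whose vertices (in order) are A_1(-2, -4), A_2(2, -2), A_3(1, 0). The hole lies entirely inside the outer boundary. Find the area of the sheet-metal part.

130

Outer boundary:
Apply the shoelace formula: 2A = Σ (x_i·y_{i+1} − x_{i+1}·y_i), indices taken mod 7.
Cross-terms: -28, -92, -20, -6, -90, -20, -14  ⇒  Σ = -270
Area = |Σ|/2 = 135.
Hole:
Apply the shoelace formula: 2A = Σ (x_i·y_{i+1} − x_{i+1}·y_i), indices taken mod 3.
Cross-terms: 12, 2, -4  ⇒  Σ = 10
Area = |Σ|/2 = 5.
Net area = 135 − 5 = 130.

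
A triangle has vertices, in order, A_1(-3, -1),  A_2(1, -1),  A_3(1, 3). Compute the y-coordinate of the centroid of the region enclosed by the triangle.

Apply Gauss's area formula. First the cross-terms c_i = x_i·y_{i+1} − x_{i+1}·y_i:
  4, 4, 8  ⇒  2A = 16, A = 8.
Then Σ (y_i + y_{i+1})·c_i = 16, so ȳ = 16 / (6·8) = 1/3.

1/3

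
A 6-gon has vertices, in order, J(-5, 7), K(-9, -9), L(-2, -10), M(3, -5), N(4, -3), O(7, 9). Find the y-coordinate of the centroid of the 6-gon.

-71/191

Apply the shoelace (surveyor's) formula. First the cross-terms c_i = x_i·y_{i+1} − x_{i+1}·y_i:
  108, 72, 40, 11, 57, 94  ⇒  2A = 382, A = 191.
Then Σ (y_i + y_{i+1})·c_i = -426, so ȳ = -426 / (6·191) = -71/191.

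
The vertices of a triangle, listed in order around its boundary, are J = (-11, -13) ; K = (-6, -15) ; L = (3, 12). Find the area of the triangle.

76.5

Apply the shoelace (surveyor's) formula: 2A = Σ (x_i·y_{i+1} − x_{i+1}·y_i), indices taken mod 3.
J→K: (-11)(-15) − (-6)(-13) = 87
K→L: (-6)(12) − (3)(-15) = -27
L→J: (3)(-13) − (-11)(12) = 93
Σ = 153
Area = |Σ|/2 = 76.5.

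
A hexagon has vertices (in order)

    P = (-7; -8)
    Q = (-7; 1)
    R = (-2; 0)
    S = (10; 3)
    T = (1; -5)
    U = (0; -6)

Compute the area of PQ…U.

84

Apply the shoelace formula: 2A = Σ (x_i·y_{i+1} − x_{i+1}·y_i), indices taken mod 6.
Σ = (-63) + (2) + (-6) + (-53) + (-6) + (-42) = -168
Area = |Σ|/2 = 84.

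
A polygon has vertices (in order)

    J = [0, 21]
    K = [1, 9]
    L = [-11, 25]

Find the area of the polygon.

Cross-terms: -21, 124, -231  ⇒  Σ = -128
Area = |Σ|/2 = 64.

64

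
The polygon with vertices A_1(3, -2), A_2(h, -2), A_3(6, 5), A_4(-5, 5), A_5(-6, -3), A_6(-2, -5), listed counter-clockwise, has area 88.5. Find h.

4

The doubled signed area Σ (x_i y_{i+1} − x_{i+1} y_i) is linear in h.
With h=0 it equals 149; the coefficient of h is 7 (from the two edges through A_2).
So 7·h + 149 = 2·88.5 = 177 ⇒ h = 4.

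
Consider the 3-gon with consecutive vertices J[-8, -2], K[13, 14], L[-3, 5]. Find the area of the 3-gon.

33.5

Apply Gauss's area formula: 2A = Σ (x_i·y_{i+1} − x_{i+1}·y_i), indices taken mod 3.
J→K: (-8)(14) − (13)(-2) = -86
K→L: (13)(5) − (-3)(14) = 107
L→J: (-3)(-2) − (-8)(5) = 46
Σ = 67
Area = |Σ|/2 = 33.5.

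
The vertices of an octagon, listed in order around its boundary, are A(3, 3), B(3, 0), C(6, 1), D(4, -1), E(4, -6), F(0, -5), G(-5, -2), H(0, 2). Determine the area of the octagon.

Apply the shoelace (surveyor's) formula: 2A = Σ (x_i·y_{i+1} − x_{i+1}·y_i), indices taken mod 8.
Σ = (-9) + (3) + (-10) + (-20) + (-20) + (-25) + (-10) + (-6) = -97
Area = |Σ|/2 = 48.5.

48.5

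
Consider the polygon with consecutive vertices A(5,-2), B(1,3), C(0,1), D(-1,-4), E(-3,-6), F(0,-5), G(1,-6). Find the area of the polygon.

30.5

Apply the shoelace formula: 2A = Σ (x_i·y_{i+1} − x_{i+1}·y_i), indices taken mod 7.
Cross-terms: 17, 1, 1, -6, 15, 5, 28  ⇒  Σ = 61
Area = |Σ|/2 = 30.5.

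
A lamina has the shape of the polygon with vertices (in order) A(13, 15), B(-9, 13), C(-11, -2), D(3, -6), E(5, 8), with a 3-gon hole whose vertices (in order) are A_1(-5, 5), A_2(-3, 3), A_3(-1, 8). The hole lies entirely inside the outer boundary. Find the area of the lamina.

274

Outer boundary:
Σ = (304) + (161) + (72) + (54) + (-29) = 562
Area = |Σ|/2 = 281.
Hole:
A_1→A_2: (-5)(3) − (-3)(5) = 0
A_2→A_3: (-3)(8) − (-1)(3) = -21
A_3→A_1: (-1)(5) − (-5)(8) = 35
Σ = 14
Area = |Σ|/2 = 7.
Net area = 281 − 7 = 274.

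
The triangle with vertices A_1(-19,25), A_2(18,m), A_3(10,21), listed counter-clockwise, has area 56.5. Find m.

The doubled signed area Σ (x_i y_{i+1} − x_{i+1} y_i) is linear in m.
With m=0 it equals 577; the coefficient of m is -29 (from the two edges through A_2).
So -29·m + 577 = 2·56.5 = 113 ⇒ m = 16.

16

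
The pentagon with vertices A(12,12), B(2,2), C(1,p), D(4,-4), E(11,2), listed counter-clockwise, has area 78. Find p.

-1

The doubled signed area Σ (x_i y_{i+1} − x_{i+1} y_i) is linear in p.
With p=0 it equals 154; the coefficient of p is -2 (from the two edges through C).
So -2·p + 154 = 2·78 = 156 ⇒ p = -1.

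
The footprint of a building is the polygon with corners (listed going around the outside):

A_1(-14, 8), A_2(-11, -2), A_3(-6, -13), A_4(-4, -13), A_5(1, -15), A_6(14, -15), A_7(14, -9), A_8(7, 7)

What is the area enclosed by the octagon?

Σ = (116) + (131) + (26) + (73) + (195) + (84) + (161) + (154) = 940
Area = |Σ|/2 = 470.

470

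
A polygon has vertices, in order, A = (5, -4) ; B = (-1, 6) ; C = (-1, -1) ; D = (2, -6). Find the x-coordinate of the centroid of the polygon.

Apply the shoelace formula. First the cross-terms c_i = x_i·y_{i+1} − x_{i+1}·y_i:
  26, 7, 8, 22  ⇒  2A = 63, A = 31.5.
Then Σ (x_i + x_{i+1})·c_i = 252, so x̄ = 252 / (6·31.5) = 4/3.

4/3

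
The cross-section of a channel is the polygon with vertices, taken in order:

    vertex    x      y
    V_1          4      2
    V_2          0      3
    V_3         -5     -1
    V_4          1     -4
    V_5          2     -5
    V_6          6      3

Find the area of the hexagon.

Cross-terms: 12, 15, 21, 3, 36, 0  ⇒  Σ = 87
Area = |Σ|/2 = 43.5.

43.5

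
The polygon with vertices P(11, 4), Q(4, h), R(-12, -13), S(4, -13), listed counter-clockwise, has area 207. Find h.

Write out the shoelace sum; only the two edges meeting at Q involve h:
2·Area = [(11·h − 4·4) + (4·(-13) − (-12)·h)] + 367
       = 23·h + 299 = 414
⇒ h = 5.

5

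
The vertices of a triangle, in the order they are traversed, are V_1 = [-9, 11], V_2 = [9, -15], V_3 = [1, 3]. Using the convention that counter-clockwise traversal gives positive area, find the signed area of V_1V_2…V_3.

58

Apply the shoelace formula: 2A = Σ (x_i·y_{i+1} − x_{i+1}·y_i), indices taken mod 3.
Σ = (36) + (42) + (38) = 116
Signed area = Σ/2 = 58 (positive ⇒ counter-clockwise traversal).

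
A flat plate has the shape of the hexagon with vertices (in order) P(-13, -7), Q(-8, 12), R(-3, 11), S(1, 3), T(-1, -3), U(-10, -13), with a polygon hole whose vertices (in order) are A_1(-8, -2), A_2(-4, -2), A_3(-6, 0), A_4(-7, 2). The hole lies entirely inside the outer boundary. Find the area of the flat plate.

Outer boundary:
Apply the surveyor's formula: 2A = Σ (x_i·y_{i+1} − x_{i+1}·y_i), indices taken mod 6.
Σ = (-212) + (-52) + (-20) + (0) + (-17) + (-99) = -400
Area = |Σ|/2 = 200.
Hole:
Apply the shoelace (surveyor's) formula: 2A = Σ (x_i·y_{i+1} − x_{i+1}·y_i), indices taken mod 4.
Σ = (8) + (-12) + (-12) + (30) = 14
Area = |Σ|/2 = 7.
Net area = 200 − 7 = 193.

193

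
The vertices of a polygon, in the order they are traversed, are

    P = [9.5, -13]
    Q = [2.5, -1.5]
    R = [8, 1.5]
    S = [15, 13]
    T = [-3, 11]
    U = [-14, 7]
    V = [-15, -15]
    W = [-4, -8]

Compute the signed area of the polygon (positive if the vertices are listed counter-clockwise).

Apply the shoelace formula: 2A = Σ (x_i·y_{i+1} − x_{i+1}·y_i), indices taken mod 8.
Cross-terms: 18.25, 15.75, 81.5, 204, 133, 315, 60, 128  ⇒  Σ = 955.5
Signed area = Σ/2 = 477.75 (positive ⇒ counter-clockwise traversal).

477.75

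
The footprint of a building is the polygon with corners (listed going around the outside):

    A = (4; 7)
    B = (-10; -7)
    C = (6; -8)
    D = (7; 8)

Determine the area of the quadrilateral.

Apply the shoelace (surveyor's) formula: 2A = Σ (x_i·y_{i+1} − x_{i+1}·y_i), indices taken mod 4.
Σ = (42) + (122) + (104) + (17) = 285
Area = |Σ|/2 = 142.5.

142.5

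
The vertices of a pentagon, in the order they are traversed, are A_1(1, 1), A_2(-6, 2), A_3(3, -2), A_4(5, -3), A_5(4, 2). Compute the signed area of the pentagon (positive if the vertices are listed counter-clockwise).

19.5

Apply the shoelace formula: 2A = Σ (x_i·y_{i+1} − x_{i+1}·y_i), indices taken mod 5.
Cross-terms: 8, 6, 1, 22, 2  ⇒  Σ = 39
Signed area = Σ/2 = 19.5 (positive ⇒ counter-clockwise traversal).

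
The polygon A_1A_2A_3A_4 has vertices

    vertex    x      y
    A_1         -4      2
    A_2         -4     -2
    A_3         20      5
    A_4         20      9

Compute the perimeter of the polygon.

58

|A_1A_2| = √((0)² + (-4)²) = √16 = 4
|A_2A_3| = √((24)² + (7)²) = √625 = 25
|A_3A_4| = √((0)² + (4)²) = √16 = 4
|A_4A_1| = √((-24)² + (-7)²) = √625 = 25
Perimeter = 4 + 25 + 4 + 25 = 58.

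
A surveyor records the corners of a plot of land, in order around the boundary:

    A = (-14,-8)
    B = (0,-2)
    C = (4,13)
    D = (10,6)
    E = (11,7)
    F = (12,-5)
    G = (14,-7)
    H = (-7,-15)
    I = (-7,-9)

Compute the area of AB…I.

295

Apply the shoelace formula: 2A = Σ (x_i·y_{i+1} − x_{i+1}·y_i), indices taken mod 9.
Σ = (28) + (8) + (-106) + (4) + (-139) + (-14) + (-259) + (-42) + (-70) = -590
Area = |Σ|/2 = 295.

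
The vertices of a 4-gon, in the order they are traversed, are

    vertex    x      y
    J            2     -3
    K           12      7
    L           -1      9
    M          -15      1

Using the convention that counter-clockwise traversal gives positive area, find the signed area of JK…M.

171

Apply the surveyor's formula: 2A = Σ (x_i·y_{i+1} − x_{i+1}·y_i), indices taken mod 4.
Cross-terms: 50, 115, 134, 43  ⇒  Σ = 342
Signed area = Σ/2 = 171 (positive ⇒ counter-clockwise traversal).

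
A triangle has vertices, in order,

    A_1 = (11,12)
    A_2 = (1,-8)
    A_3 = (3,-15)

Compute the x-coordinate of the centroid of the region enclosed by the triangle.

5

Apply the shoelace formula. First the cross-terms c_i = x_i·y_{i+1} − x_{i+1}·y_i:
  -100, 9, 201  ⇒  2A = 110, A = 55.
Then Σ (x_i + x_{i+1})·c_i = 1650, so x̄ = 1650 / (6·55) = 5.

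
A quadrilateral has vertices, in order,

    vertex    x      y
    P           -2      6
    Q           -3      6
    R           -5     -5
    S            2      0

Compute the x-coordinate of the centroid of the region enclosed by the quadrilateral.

-140/73

Apply the shoelace formula. First the cross-terms c_i = x_i·y_{i+1} − x_{i+1}·y_i:
  6, 45, 10, 12  ⇒  2A = 73, A = 36.5.
Then Σ (x_i + x_{i+1})·c_i = -420, so x̄ = -420 / (6·36.5) = -140/73.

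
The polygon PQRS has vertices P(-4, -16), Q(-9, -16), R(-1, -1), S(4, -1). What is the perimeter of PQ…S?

44

|PQ| = √((-5)² + (0)²) = √25 = 5
|QR| = √((8)² + (15)²) = √289 = 17
|RS| = √((5)² + (0)²) = √25 = 5
|SP| = √((-8)² + (-15)²) = √289 = 17
Perimeter = 5 + 17 + 5 + 17 = 44.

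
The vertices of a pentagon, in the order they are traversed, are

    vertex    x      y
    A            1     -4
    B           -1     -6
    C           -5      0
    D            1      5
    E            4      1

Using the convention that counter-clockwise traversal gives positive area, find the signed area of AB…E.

-50.5

A→B: (1)(-6) − (-1)(-4) = -10
B→C: (-1)(0) − (-5)(-6) = -30
C→D: (-5)(5) − (1)(0) = -25
D→E: (1)(1) − (4)(5) = -19
E→A: (4)(-4) − (1)(1) = -17
Σ = -101
Signed area = Σ/2 = -50.5 (negative ⇒ clockwise traversal).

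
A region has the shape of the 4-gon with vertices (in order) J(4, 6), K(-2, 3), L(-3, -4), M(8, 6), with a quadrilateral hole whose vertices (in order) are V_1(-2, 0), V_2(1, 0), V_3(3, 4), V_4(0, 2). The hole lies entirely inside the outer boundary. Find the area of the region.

32.5

Outer boundary:
Σ = (24) + (17) + (14) + (24) = 79
Area = |Σ|/2 = 39.5.
Hole:
Σ = (0) + (4) + (6) + (4) = 14
Area = |Σ|/2 = 7.
Net area = 39.5 − 7 = 32.5.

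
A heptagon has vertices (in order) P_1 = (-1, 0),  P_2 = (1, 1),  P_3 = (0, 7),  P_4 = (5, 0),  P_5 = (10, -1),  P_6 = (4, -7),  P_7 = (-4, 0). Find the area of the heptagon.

Σ = (-1) + (7) + (-35) + (-5) + (-66) + (-28) + (0) = -128
Area = |Σ|/2 = 64.

64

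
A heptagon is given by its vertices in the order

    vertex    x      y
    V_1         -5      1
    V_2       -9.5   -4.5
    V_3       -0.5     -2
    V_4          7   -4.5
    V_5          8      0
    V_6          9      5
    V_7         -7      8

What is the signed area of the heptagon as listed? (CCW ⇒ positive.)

140.5

Σ = (32) + (16.75) + (16.25) + (36) + (40) + (107) + (33) = 281
Signed area = Σ/2 = 140.5 (positive ⇒ counter-clockwise traversal).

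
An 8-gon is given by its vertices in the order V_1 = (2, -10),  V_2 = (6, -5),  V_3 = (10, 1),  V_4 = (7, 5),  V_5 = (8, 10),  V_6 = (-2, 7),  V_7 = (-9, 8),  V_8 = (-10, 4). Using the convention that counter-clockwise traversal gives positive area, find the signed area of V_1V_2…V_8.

V_1→V_2: (2)(-5) − (6)(-10) = 50
V_2→V_3: (6)(1) − (10)(-5) = 56
V_3→V_4: (10)(5) − (7)(1) = 43
V_4→V_5: (7)(10) − (8)(5) = 30
V_5→V_6: (8)(7) − (-2)(10) = 76
V_6→V_7: (-2)(8) − (-9)(7) = 47
V_7→V_8: (-9)(4) − (-10)(8) = 44
V_8→V_1: (-10)(-10) − (2)(4) = 92
Σ = 438
Signed area = Σ/2 = 219 (positive ⇒ counter-clockwise traversal).

219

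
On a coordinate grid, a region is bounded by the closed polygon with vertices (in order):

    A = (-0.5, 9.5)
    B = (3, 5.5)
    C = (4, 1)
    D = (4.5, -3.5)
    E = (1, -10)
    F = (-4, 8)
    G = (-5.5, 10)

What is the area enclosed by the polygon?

92.75

Apply the shoelace (surveyor's) formula: 2A = Σ (x_i·y_{i+1} − x_{i+1}·y_i), indices taken mod 7.
A→B: (-0.5)(5.5) − (3)(9.5) = -31.25
B→C: (3)(1) − (4)(5.5) = -19
C→D: (4)(-3.5) − (4.5)(1) = -18.5
D→E: (4.5)(-10) − (1)(-3.5) = -41.5
E→F: (1)(8) − (-4)(-10) = -32
F→G: (-4)(10) − (-5.5)(8) = 4
G→A: (-5.5)(9.5) − (-0.5)(10) = -47.25
Σ = -185.5
Area = |Σ|/2 = 92.75.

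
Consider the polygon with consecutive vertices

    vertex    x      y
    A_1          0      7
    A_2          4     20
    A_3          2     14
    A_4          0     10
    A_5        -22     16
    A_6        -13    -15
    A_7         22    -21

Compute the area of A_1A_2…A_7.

761.5

Apply the surveyor's formula: 2A = Σ (x_i·y_{i+1} − x_{i+1}·y_i), indices taken mod 7.
Cross-terms: -28, 16, 20, 220, 538, 603, 154  ⇒  Σ = 1523
Area = |Σ|/2 = 761.5.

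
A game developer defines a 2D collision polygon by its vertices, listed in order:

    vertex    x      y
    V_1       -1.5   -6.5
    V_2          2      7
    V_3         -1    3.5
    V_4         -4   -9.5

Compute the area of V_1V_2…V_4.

25.875

Cross-terms: 2.5, 14, 23.5, 11.75  ⇒  Σ = 51.75
Area = |Σ|/2 = 25.875.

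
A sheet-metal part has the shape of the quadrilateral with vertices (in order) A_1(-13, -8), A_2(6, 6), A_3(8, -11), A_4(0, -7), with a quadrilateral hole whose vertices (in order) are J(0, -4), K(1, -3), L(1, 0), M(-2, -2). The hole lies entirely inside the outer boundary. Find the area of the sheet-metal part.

139

Outer boundary:
Cross-terms: -30, -114, -56, -91  ⇒  Σ = -291
Area = |Σ|/2 = 145.5.
Hole:
Apply the shoelace formula: 2A = Σ (x_i·y_{i+1} − x_{i+1}·y_i), indices taken mod 4.
Σ = (4) + (3) + (-2) + (8) = 13
Area = |Σ|/2 = 6.5.
Net area = 145.5 − 6.5 = 139.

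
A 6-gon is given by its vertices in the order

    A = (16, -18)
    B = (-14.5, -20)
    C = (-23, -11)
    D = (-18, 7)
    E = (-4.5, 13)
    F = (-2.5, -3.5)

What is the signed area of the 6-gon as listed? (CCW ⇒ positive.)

Apply the surveyor's formula: 2A = Σ (x_i·y_{i+1} − x_{i+1}·y_i), indices taken mod 6.
Σ = (-581) + (-300.5) + (-359) + (-202.5) + (48.25) + (101) = -1293.75
Signed area = Σ/2 = -646.875 (negative ⇒ clockwise traversal).

-646.875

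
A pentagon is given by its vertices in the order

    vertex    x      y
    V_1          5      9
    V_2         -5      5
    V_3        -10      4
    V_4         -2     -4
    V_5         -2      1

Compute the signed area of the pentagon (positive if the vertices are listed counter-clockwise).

Cross-terms: 70, 30, 48, -10, -23  ⇒  Σ = 115
Signed area = Σ/2 = 57.5 (positive ⇒ counter-clockwise traversal).

57.5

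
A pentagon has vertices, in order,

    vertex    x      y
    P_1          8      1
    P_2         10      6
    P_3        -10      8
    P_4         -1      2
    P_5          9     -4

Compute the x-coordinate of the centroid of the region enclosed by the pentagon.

467/193

Apply the surveyor's formula. First the cross-terms c_i = x_i·y_{i+1} − x_{i+1}·y_i:
  38, 140, -12, -14, 41  ⇒  2A = 193, A = 96.5.
Then Σ (x_i + x_{i+1})·c_i = 1401, so x̄ = 1401 / (6·96.5) = 467/193.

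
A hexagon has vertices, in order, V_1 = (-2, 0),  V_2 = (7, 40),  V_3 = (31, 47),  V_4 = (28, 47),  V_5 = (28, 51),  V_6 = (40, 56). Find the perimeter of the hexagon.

|V_1V_2| = √((9)² + (40)²) = √1681 = 41
|V_2V_3| = √((24)² + (7)²) = √625 = 25
|V_3V_4| = √((-3)² + (0)²) = √9 = 3
|V_4V_5| = √((0)² + (4)²) = √16 = 4
|V_5V_6| = √((12)² + (5)²) = √169 = 13
|V_6V_1| = √((-42)² + (-56)²) = √4900 = 70
Perimeter = 41 + 25 + 3 + 4 + 13 + 70 = 156.

156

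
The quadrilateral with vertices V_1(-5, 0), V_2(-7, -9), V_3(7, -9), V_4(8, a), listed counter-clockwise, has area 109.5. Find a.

The doubled signed area Σ (x_i y_{i+1} − x_{i+1} y_i) is linear in a.
With a=0 it equals 243; the coefficient of a is 12 (from the two edges through V_4).
So 12·a + 243 = 2·109.5 = 219 ⇒ a = -2.

-2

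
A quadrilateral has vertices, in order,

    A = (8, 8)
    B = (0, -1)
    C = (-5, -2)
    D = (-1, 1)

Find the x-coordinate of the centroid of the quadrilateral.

109/108

Apply the shoelace (surveyor's) formula. First the cross-terms c_i = x_i·y_{i+1} − x_{i+1}·y_i:
  -8, -5, -7, -16  ⇒  2A = -36, A = -18.
Then Σ (x_i + x_{i+1})·c_i = -109, so x̄ = -109 / (6·(-18)) = 109/108.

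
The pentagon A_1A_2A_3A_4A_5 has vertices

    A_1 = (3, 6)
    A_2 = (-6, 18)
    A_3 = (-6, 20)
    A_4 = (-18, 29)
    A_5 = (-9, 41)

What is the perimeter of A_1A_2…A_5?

|A_1A_2| = √((-9)² + (12)²) = √225 = 15
|A_2A_3| = √((0)² + (2)²) = √4 = 2
|A_3A_4| = √((-12)² + (9)²) = √225 = 15
|A_4A_5| = √((9)² + (12)²) = √225 = 15
|A_5A_1| = √((12)² + (-35)²) = √1369 = 37
Perimeter = 15 + 2 + 15 + 15 + 37 = 84.

84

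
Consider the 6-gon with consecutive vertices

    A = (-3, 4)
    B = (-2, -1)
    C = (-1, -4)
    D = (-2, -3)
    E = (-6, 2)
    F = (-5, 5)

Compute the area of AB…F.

17

Apply the surveyor's formula: 2A = Σ (x_i·y_{i+1} − x_{i+1}·y_i), indices taken mod 6.
Σ = (11) + (7) + (-5) + (-22) + (-20) + (-5) = -34
Area = |Σ|/2 = 17.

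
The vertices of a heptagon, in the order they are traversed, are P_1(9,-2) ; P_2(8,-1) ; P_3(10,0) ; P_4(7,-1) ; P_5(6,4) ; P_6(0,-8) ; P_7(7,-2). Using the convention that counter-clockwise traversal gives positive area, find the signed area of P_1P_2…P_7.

Σ = (7) + (10) + (-10) + (34) + (-48) + (56) + (4) = 53
Signed area = Σ/2 = 26.5 (positive ⇒ counter-clockwise traversal).

26.5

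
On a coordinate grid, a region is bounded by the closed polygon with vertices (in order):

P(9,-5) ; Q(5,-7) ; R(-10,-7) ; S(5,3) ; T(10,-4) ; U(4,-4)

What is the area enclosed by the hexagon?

Apply the shoelace (surveyor's) formula: 2A = Σ (x_i·y_{i+1} − x_{i+1}·y_i), indices taken mod 6.
Σ = (-38) + (-105) + (5) + (-50) + (-24) + (16) = -196
Area = |Σ|/2 = 98.

98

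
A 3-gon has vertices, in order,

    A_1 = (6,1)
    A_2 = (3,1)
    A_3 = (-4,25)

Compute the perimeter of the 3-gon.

|A_1A_2| = √((-3)² + (0)²) = √9 = 3
|A_2A_3| = √((-7)² + (24)²) = √625 = 25
|A_3A_1| = √((10)² + (-24)²) = √676 = 26
Perimeter = 3 + 25 + 26 = 54.

54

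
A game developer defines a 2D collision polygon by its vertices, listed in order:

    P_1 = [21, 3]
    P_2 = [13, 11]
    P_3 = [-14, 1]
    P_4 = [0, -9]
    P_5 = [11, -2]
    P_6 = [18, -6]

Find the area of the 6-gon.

367

Cross-terms: 192, 167, 126, 99, -30, 180  ⇒  Σ = 734
Area = |Σ|/2 = 367.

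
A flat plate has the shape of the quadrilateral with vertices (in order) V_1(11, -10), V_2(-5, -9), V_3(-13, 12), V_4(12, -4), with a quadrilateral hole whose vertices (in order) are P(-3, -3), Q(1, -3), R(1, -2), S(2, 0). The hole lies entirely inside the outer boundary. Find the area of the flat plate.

241.5

Outer boundary:
Apply the shoelace (surveyor's) formula: 2A = Σ (x_i·y_{i+1} − x_{i+1}·y_i), indices taken mod 4.
Σ = (-149) + (-177) + (-92) + (-76) = -494
Area = |Σ|/2 = 247.
Hole:
Σ = (12) + (1) + (4) + (-6) = 11
Area = |Σ|/2 = 5.5.
Net area = 247 − 5.5 = 241.5.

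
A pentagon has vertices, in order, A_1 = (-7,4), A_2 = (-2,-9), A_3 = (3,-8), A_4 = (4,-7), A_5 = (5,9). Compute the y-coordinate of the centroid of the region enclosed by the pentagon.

Apply the shoelace (surveyor's) formula. First the cross-terms c_i = x_i·y_{i+1} − x_{i+1}·y_i:
  71, 43, 11, 71, 83  ⇒  2A = 279, A = 139.5.
Then Σ (y_i + y_{i+1})·c_i = -30, so ȳ = -30 / (6·139.5) = -10/279.

-10/279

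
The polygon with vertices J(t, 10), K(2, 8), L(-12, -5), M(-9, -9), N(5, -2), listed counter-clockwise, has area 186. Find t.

The doubled signed area Σ (x_i y_{i+1} − x_{i+1} y_i) is linear in t.
With t=0 it equals 242; the coefficient of t is 10 (from the two edges through J).
So 10·t + 242 = 2·186 = 372 ⇒ t = 13.

13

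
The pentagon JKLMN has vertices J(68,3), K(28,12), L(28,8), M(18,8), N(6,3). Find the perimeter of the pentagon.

130

|JK| = √((-40)² + (9)²) = √1681 = 41
|KL| = √((0)² + (-4)²) = √16 = 4
|LM| = √((-10)² + (0)²) = √100 = 10
|MN| = √((-12)² + (-5)²) = √169 = 13
|NJ| = √((62)² + (0)²) = √3844 = 62
Perimeter = 41 + 4 + 10 + 13 + 62 = 130.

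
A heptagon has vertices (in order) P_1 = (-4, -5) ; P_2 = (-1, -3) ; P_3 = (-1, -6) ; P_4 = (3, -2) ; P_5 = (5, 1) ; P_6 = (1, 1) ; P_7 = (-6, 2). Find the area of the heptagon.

Σ = (7) + (3) + (20) + (13) + (4) + (8) + (38) = 93
Area = |Σ|/2 = 46.5.

46.5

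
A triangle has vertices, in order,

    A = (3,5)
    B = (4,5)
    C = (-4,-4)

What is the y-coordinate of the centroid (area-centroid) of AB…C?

2

Apply Gauss's area formula. First the cross-terms c_i = x_i·y_{i+1} − x_{i+1}·y_i:
  -5, 4, -8  ⇒  2A = -9, A = -4.5.
Then Σ (y_i + y_{i+1})·c_i = -54, so ȳ = -54 / (6·(-4.5)) = 2.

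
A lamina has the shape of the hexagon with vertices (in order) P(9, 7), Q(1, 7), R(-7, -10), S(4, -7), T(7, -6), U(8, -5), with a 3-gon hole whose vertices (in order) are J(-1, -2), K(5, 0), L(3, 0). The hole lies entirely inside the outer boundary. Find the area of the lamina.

159.5

Outer boundary:
Σ = (56) + (39) + (89) + (25) + (13) + (101) = 323
Area = |Σ|/2 = 161.5.
Hole:
Apply the shoelace formula: 2A = Σ (x_i·y_{i+1} − x_{i+1}·y_i), indices taken mod 3.
Σ = (10) + (0) + (-6) = 4
Area = |Σ|/2 = 2.
Net area = 161.5 − 2 = 159.5.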